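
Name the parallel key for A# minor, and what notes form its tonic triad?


Let's work it out.
Parallel keys share the same tonic but differ in mode
A# minor → parallel is A# major
Tonic triad of A# major = A# C## E#
= A# major; triad = A# C## E#


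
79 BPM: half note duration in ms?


Working:
One quarter-note beat = 60000 / BPM = 60000 / 79 ms
Half note = 2 × quarter note
Duration = 2 × 60000 / 79 = 120000 / 79
= 1519.0 ms


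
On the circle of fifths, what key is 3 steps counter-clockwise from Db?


Each counter-clockwise step moves down a perfect 5th (= up a perfect 4th)
From Db: Db → F#/Gb → B → E
= E


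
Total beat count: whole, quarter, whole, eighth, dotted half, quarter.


Beat values:
  whole = 4 beats
  quarter = 1 beat
  whole = 4 beats
  eighth = 0.5 beats
  dotted half = 3 beats
  quarter = 1 beat
Sum = 4 + 1 + 4 + 0.5 + 3 + 1
= 13.5 beats


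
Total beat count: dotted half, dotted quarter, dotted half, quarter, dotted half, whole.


Step by step:
Beat values:
  dotted half = 3 beats
  dotted quarter = 1.5 beats
  dotted half = 3 beats
  quarter = 1 beat
  dotted half = 3 beats
  whole = 4 beats
Sum = 3 + 1.5 + 3 + 1 + 3 + 4
= 15.5 beats


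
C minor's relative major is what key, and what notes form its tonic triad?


Reasoning:
The relative major shares the key signature and is a minor 3rd above the minor tonic
A minor 3rd above C is Eb
→ relative major of C minor is Eb major
Tonic triad of Eb major = root + major 3rd + perfect 5th = Eb G Bb
= Eb major; triad = Eb G Bb


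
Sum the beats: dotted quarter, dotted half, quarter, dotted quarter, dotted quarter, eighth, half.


Working:
Beat values:
  dotted quarter = 1.5 beats
  dotted half = 3 beats
  quarter = 1 beat
  dotted quarter = 1.5 beats
  dotted quarter = 1.5 beats
  eighth = 0.5 beats
  half = 2 beats
Sum = 1.5 + 3 + 1 + 1.5 + 1.5 + 0.5 + 2
= 11 beats


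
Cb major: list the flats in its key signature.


Step by step:
Flat major keys: C(0), F(1), Bb(2), Eb(3), Ab(4), Db(5), Gb(6), Cb(7)
Cb major has 7 flats
Order of flats: Bb Eb Ab Db Gb Cb Fb → first 7: Bb, Eb, Ab, Db, Gb, Cb, Fb
= Bb, Eb, Ab, Db, Gb, Cb, Fb


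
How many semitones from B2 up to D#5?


Step by step:
Absolute semitone position = octave×12 + chromatic position
B2: 2×12 + 11 = 35
D#5: 5×12 + 3 = 63
Difference = 63 - 35 = 28
= 28 semitones


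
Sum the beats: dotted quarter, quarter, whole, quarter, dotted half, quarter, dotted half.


Let's work it out.
Beat values:
  dotted quarter = 1.5 beats
  quarter = 1 beat
  whole = 4 beats
  quarter = 1 beat
  dotted half = 3 beats
  quarter = 1 beat
  dotted half = 3 beats
Sum = 1.5 + 1 + 4 + 1 + 3 + 1 + 3
= 14.5 beats


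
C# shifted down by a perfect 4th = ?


perfect 4th: 4 letter names, 5 semitones
Letter: C - 3 → G
Pitch: C# - 5 semitones, spelled as a G → G#
= G#


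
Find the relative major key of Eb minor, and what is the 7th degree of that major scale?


Step by step:
The relative major shares the key signature and is a minor 3rd above the minor tonic
A minor 3rd above Eb is Gb
→ relative major of Eb minor is Gb major
Gb major scale: Gb Ab Bb Cb Db Eb F
= Gb major; 7th degree = F


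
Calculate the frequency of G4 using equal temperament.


f = 440 × 2^(n/12) where n = semitones from A4
G4: -2 semitones from A4
f = 440 × 2^(-2/12)
f = 392.00 Hz


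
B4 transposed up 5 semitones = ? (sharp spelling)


B4: chromatic position 11 in octave 4 → absolute = 4×12 + 11 = 59
Transpose up 5: 59 + 5 = 64
64 = 5×12 + 4 → E in octave 5
Result = E5


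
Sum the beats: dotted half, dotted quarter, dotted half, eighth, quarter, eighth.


Reasoning:
Beat values:
  dotted half = 3 beats
  dotted quarter = 1.5 beats
  dotted half = 3 beats
  eighth = 0.5 beats
  quarter = 1 beat
  eighth = 0.5 beats
Sum = 3 + 1.5 + 3 + 0.5 + 1 + 0.5
= 9.5 beats


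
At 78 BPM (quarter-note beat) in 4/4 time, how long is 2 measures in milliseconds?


Solution.
Quarter-note beat duration = 60000 / 78 ms
Beats per measure (4/4) = 4
One measure = 4 × 60000 / 78 = 240000 / 78 ms
2 measures = 2 × 240000 / 78 = 480000 / 78
= 6153.8 ms


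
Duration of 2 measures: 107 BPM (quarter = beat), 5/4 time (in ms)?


Reasoning:
Quarter-note beat duration = 60000 / 107 ms
Beats per measure (5/4) = 5
One measure = 5 × 60000 / 107 = 300000 / 107 ms
2 measures = 2 × 300000 / 107 = 600000 / 107
= 5607.5 ms


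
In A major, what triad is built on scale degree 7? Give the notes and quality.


A major scale: A B C# D E F# G#
Diatonic triad on degree 7 stacks scale notes 7, 2, 4: G# B D
G#→B = 3 semitones; G#→D = 6 semitones → diminished triad
= G# B D (diminished)


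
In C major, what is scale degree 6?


Working:
Major scale pattern: W-W-H-W-W-W-H (2-2-1-2-2-2-1 semitones)
Starting from C:
  C + 2 semitones → D
  D + 2 semitones → E
  E + 1 semitone → F
  F + 2 semitones → G
  G + 2 semitones → A
  A + 2 semitones → B
  B + 1 semitone → C
Scale: C D E F G A B
Degree 6 = A


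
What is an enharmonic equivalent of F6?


Solution.
Enharmonic notes sound the same pitch but are spelled with different letter names
F and E# name the same pitch class
= E#6


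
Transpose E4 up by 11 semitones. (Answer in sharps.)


Working:
E4: chromatic position 4 in octave 4 → absolute = 4×12 + 4 = 52
Transpose up 11: 52 + 11 = 63
63 = 5×12 + 3 → D# in octave 5
Result = D#5


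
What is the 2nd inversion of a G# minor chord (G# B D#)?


Working:
Root position: G# B D#
2nd inversion: move root and 3rd up an octave
Bass note: D#
Notes (bottom to top) = D# G# B


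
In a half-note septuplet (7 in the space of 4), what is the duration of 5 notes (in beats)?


Step by step:
Septuplet: 7 notes occupy the space of 4 half notes
Space = 4 × 2 = 8 beats
Each septuplet note = 8 / 7 = 8/7 beats
5 notes = 5 × 8/7 = 40/7
= 40/7 beats


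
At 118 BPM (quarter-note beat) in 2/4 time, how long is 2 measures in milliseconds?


Reasoning:
Quarter-note beat duration = 60000 / 118 ms
Beats per measure (2/4) = 2
One measure = 2 × 60000 / 118 = 120000 / 118 ms
2 measures = 2 × 120000 / 118 = 240000 / 118
= 2033.9 ms


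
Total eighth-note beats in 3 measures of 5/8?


Let's work it out.
Time signature 5/8: the bottom number 8 means the eighth note gets one count
The top number 5 means 5 eighth-note beats per measure
Total = 5 × 3 measures
= 15 eighth-note beats


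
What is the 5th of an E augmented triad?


Augmented triad = root + major 3rd (4 semitones) + augmented 5th (8 semitones)
A triad on E stacks thirds, so the chord tones use letter names E-G-B
Root: E
Major 3rd above E: G#
Augmented 5th above E: B#
The 5th = B#


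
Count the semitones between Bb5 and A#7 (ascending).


Step by step:
Absolute semitone position = octave×12 + chromatic position
Bb5: 5×12 + 10 = 70
A#7: 7×12 + 10 = 94
Difference = 94 - 70 = 24
= 24 semitones


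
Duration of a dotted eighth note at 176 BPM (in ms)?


Working:
One quarter-note beat = 60000 / BPM = 60000 / 176 ms
Dotted eighth note = 3/4 × quarter note
Duration = 3/4 × 60000 / 176 = 45000 / 176
= 255.7 ms


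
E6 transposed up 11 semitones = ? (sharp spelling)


Working:
E6: chromatic position 4 in octave 6 → absolute = 6×12 + 4 = 76
Transpose up 11: 76 + 11 = 87
87 = 7×12 + 3 → D# in octave 7
Result = D#7


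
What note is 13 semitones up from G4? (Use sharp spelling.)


Let's work it out.
G4: chromatic position 7 in octave 4 → absolute = 4×12 + 7 = 55
Transpose up 13: 55 + 13 = 68
68 = 5×12 + 8 → G# in octave 5
Result = G#5


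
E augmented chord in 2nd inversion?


Let's work it out.
Root position: E G# B#
2nd inversion: move root and 3rd up an octave
Bass note: B#
Notes (bottom to top) = B# E G#


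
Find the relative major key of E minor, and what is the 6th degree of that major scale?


Step by step:
The relative major shares the key signature and is a minor 3rd above the minor tonic
A minor 3rd above E is G
→ relative major of E minor is G major
G major scale: G A B C D E F#
= G major; 6th degree = E


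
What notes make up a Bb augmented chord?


Solution.
Augmented triad = root + major 3rd (4 semitones) + augmented 5th (8 semitones)
A triad on Bb stacks thirds, so the chord tones use letter names B-D-F
Root: Bb
Major 3rd above Bb: D
Augmented 5th above Bb: F#
Chord = Bb D F#


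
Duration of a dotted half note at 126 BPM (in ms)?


Solution.
One quarter-note beat = 60000 / BPM = 60000 / 126 ms
Dotted half note = 3 × quarter note
Duration = 3 × 60000 / 126 = 180000 / 126
= 1428.6 ms


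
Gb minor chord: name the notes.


Minor triad = root + minor 3rd (3 semitones) + perfect 5th (7 semitones)
A triad on Gb stacks thirds, so the chord tones use letter names G-B-D
Root: Gb
Minor 3rd above Gb: Bbb
Perfect 5th above Gb: Db
Chord = Gb Bbb Db


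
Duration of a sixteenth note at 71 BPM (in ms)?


Reasoning:
One quarter-note beat = 60000 / BPM = 60000 / 71 ms
Sixteenth note = 1/4 × quarter note
Duration = 1/4 × 60000 / 71 = 15000 / 71
= 211.3 ms


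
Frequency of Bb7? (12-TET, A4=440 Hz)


f = 440 × 2^(n/12) where n = semitones from A4
Bb7: 37 semitones from A4
f = 440 × 2^(37/12)
f = 3729.31 Hz


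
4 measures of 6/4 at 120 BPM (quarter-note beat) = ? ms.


Quarter-note beat duration = 60000 / 120 ms
Beats per measure (6/4) = 6
One measure = 6 × 60000 / 120 = 360000 / 120 ms
4 measures = 4 × 360000 / 120 = 1440000 / 120
= 12000.0 ms


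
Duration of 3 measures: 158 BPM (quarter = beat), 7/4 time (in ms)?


Quarter-note beat duration = 60000 / 158 ms
Beats per measure (7/4) = 7
One measure = 7 × 60000 / 158 = 420000 / 158 ms
3 measures = 3 × 420000 / 158 = 1260000 / 158
= 7974.7 ms


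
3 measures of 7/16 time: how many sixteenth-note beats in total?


Reasoning:
Time signature 7/16: the bottom number 16 means the sixteenth note gets one count
The top number 7 means 7 sixteenth-note beats per measure
Total = 7 × 3 measures
= 21 sixteenth-note beats


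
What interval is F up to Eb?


Solution.
Letter names: F → E spans 7 letter names → a 7th
Semitones: F → Eb = 10 half-steps
A 7th of 10 semitones is a minor 7th
= minor 7th


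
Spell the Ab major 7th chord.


Let's work it out.
Major 7th chord = root + major 3rd + perfect 5th + major 7th
Seventh chords stack in thirds, so the letter names are A-C-E-G
Root: Ab
Major 3rd above Ab: C
Perfect 5th above Ab: Eb
Major 7th above Ab: G
Chord = Ab C Eb G


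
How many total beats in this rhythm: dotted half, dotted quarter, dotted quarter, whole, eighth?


Reasoning:
Beat values:
  dotted half = 3 beats
  dotted quarter = 1.5 beats
  dotted quarter = 1.5 beats
  whole = 4 beats
  eighth = 0.5 beats
Sum = 3 + 1.5 + 1.5 + 4 + 0.5
= 10.5 beats


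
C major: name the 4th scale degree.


Solution.
Major scale pattern: W-W-H-W-W-W-H (2-2-1-2-2-2-1 semitones)
Starting from C:
  C + 2 semitones → D
  D + 2 semitones → E
  E + 1 semitone → F
  F + 2 semitones → G
  G + 2 semitones → A
  A + 2 semitones → B
  B + 1 semitone → C
Scale: C D E F G A B
Degree 4 = F


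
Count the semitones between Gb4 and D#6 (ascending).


Reasoning:
Absolute semitone position = octave×12 + chromatic position
Gb4: 4×12 + 6 = 54
D#6: 6×12 + 3 = 75
Difference = 75 - 54 = 21
= 21 semitones


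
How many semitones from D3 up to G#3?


Absolute semitone position = octave×12 + chromatic position
D3: 3×12 + 2 = 38
G#3: 3×12 + 8 = 44
Difference = 44 - 38 = 6
= 6 semitones


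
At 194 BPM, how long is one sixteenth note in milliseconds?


Solution.
One quarter-note beat = 60000 / BPM = 60000 / 194 ms
Sixteenth note = 1/4 × quarter note
Duration = 1/4 × 60000 / 194 = 15000 / 194
= 77.3 ms


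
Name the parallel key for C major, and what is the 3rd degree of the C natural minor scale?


Parallel keys share the same tonic but differ in mode
C major → parallel is C minor
C natural minor scale: C D Eb F G Ab Bb
= C minor; 3rd degree = Eb


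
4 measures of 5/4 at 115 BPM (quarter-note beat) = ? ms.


Quarter-note beat duration = 60000 / 115 ms
Beats per measure (5/4) = 5
One measure = 5 × 60000 / 115 = 300000 / 115 ms
4 measures = 4 × 300000 / 115 = 1200000 / 115
= 10434.8 ms


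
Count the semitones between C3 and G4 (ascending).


Absolute semitone position = octave×12 + chromatic position
C3: 3×12 + 0 = 36
G4: 4×12 + 7 = 55
Difference = 55 - 36 = 19
= 19 semitones


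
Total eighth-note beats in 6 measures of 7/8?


Working:
Time signature 7/8: the bottom number 8 means the eighth note gets one count
The top number 7 means 7 eighth-note beats per measure
Total = 7 × 6 measures
= 42 eighth-note beats


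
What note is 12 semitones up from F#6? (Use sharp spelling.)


Reasoning:
F#6: chromatic position 6 in octave 6 → absolute = 6×12 + 6 = 78
Transpose up 12: 78 + 12 = 90
90 = 7×12 + 6 → F# in octave 7
Result = F#7


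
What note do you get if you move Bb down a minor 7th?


Reasoning:
minor 7th: 7 letter names, 10 semitones
Letter: B - 6 → C
Pitch: Bb - 10 semitones, spelled as a C → C
= C


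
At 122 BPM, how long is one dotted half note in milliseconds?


One quarter-note beat = 60000 / BPM = 60000 / 122 ms
Dotted half note = 3 × quarter note
Duration = 3 × 60000 / 122 = 180000 / 122
= 1475.4 ms


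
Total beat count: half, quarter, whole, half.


Reasoning:
Beat values:
  half = 2 beats
  quarter = 1 beat
  whole = 4 beats
  half = 2 beats
Sum = 2 + 1 + 4 + 2
= 9 beats


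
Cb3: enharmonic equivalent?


Step by step:
Enharmonic notes sound the same pitch but are spelled with different letter names
Cb and B name the same pitch class
Octave numbers change at C, so Cb3 = B2
= B2


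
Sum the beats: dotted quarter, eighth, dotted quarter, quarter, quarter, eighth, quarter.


Reasoning:
Beat values:
  dotted quarter = 1.5 beats
  eighth = 0.5 beats
  dotted quarter = 1.5 beats
  quarter = 1 beat
  quarter = 1 beat
  eighth = 0.5 beats
  quarter = 1 beat
Sum = 1.5 + 0.5 + 1.5 + 1 + 1 + 0.5 + 1
= 7 beats


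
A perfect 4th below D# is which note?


Step by step:
A 4th spans 4 letter names, so from D we land on A
A perfect 4th = 5 semitones below D#
Spell A at that pitch: A#
= A#


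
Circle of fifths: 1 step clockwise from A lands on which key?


Working:
Each clockwise step on the circle of fifths moves up a perfect 5th
From A: A → E
= E


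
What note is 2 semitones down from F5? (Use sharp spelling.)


F5: chromatic position 5 in octave 5 → absolute = 5×12 + 5 = 65
Transpose down 2: 65 - 2 = 63
63 = 5×12 + 3 → D# in octave 5
Result = D#5


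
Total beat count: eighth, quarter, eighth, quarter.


Beat values:
  eighth = 0.5 beats
  quarter = 1 beat
  eighth = 0.5 beats
  quarter = 1 beat
Sum = 0.5 + 1 + 0.5 + 1
= 3 beats


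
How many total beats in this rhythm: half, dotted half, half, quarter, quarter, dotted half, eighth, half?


Step by step:
Beat values:
  half = 2 beats
  dotted half = 3 beats
  half = 2 beats
  quarter = 1 beat
  quarter = 1 beat
  dotted half = 3 beats
  eighth = 0.5 beats
  half = 2 beats
Sum = 2 + 3 + 2 + 1 + 1 + 3 + 0.5 + 2
= 14.5 beats


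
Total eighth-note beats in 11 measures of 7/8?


Time signature 7/8: the bottom number 8 means the eighth note gets one count
The top number 7 means 7 eighth-note beats per measure
Total = 7 × 11 measures
= 77 eighth-note beats


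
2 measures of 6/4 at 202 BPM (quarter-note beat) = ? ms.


Quarter-note beat duration = 60000 / 202 ms
Beats per measure (6/4) = 6
One measure = 6 × 60000 / 202 = 360000 / 202 ms
2 measures = 2 × 360000 / 202 = 720000 / 202
= 3564.4 ms


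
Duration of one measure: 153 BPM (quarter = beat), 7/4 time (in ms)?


Quarter-note beat duration = 60000 / 153 ms
Beats per measure (7/4) = 7
One measure = 7 × 60000 / 153 = 420000 / 153 ms
= 2745.1 ms


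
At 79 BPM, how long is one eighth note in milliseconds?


Let's work it out.
One quarter-note beat = 60000 / BPM = 60000 / 79 ms
Eighth note = 1/2 × quarter note
Duration = 1/2 × 60000 / 79 = 30000 / 79
= 379.7 ms


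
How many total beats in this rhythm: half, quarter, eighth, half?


Solution.
Beat values:
  half = 2 beats
  quarter = 1 beat
  eighth = 0.5 beats
  half = 2 beats
Sum = 2 + 1 + 0.5 + 2
= 5.5 beats


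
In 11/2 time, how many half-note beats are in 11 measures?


Working:
Time signature 11/2: the bottom number 2 means the half note gets one count
The top number 11 means 11 half-note beats per measure
Total = 11 × 11 measures
= 121 half-note beats


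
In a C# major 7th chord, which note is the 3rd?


Let's work it out.
Major 7th chord = root + major 3rd + perfect 5th + major 7th
Seventh chords stack in thirds, so the letter names are C-E-G-B
Root: C#
Major 3rd above C#: E#
Perfect 5th above C#: G#
Major 7th above C#: B#
The 3rd = E#


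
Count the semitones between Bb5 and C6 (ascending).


Reasoning:
Absolute semitone position = octave×12 + chromatic position
Bb5: 5×12 + 10 = 70
C6: 6×12 + 0 = 72
Difference = 72 - 70 = 2
= 2 semitones


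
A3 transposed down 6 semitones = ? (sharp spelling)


Let's work it out.
A3: chromatic position 9 in octave 3 → absolute = 3×12 + 9 = 45
Transpose down 6: 45 - 6 = 39
39 = 3×12 + 3 → D# in octave 3
Result = D#3


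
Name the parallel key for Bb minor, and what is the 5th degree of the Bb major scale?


Let's work it out.
Parallel keys share the same tonic but differ in mode
Bb minor → parallel is Bb major
Bb major scale: Bb C D Eb F G A
= Bb major; 5th degree = F


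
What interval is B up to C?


Step by step:
Letter names: B → C spans 2 letter names → a 2nd
Semitones: B → C = 1 half-step
A 2nd of 1 semitone is a minor 2nd
= minor 2nd


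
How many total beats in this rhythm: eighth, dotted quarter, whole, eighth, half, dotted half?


Solution.
Beat values:
  eighth = 0.5 beats
  dotted quarter = 1.5 beats
  whole = 4 beats
  eighth = 0.5 beats
  half = 2 beats
  dotted half = 3 beats
Sum = 0.5 + 1.5 + 4 + 0.5 + 2 + 3
= 11.5 beats


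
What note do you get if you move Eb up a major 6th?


Solution.
major 6th: 6 letter names, 9 semitones
Letter: E + 5 → C
Pitch: Eb + 9 semitones, spelled as a C → C
= C


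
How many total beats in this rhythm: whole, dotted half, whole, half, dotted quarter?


Reasoning:
Beat values:
  whole = 4 beats
  dotted half = 3 beats
  whole = 4 beats
  half = 2 beats
  dotted quarter = 1.5 beats
Sum = 4 + 3 + 4 + 2 + 1.5
= 14.5 beats


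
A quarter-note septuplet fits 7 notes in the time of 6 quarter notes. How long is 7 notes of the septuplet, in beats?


Septuplet: 7 notes occupy the space of 6 quarter notes
Space = 6 × 1 = 6 beats
Each septuplet note = 6 / 7 = 6/7 beats
7 notes = 7 × 6/7 = 6
= 6 beats


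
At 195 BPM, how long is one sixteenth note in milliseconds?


Working:
One quarter-note beat = 60000 / BPM = 60000 / 195 ms
Sixteenth note = 1/4 × quarter note
Duration = 1/4 × 60000 / 195 = 15000 / 195
= 76.9 ms


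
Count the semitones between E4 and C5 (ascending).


Solution.
Absolute semitone position = octave×12 + chromatic position
E4: 4×12 + 4 = 52
C5: 5×12 + 0 = 60
Difference = 60 - 52 = 8
= 8 semitones


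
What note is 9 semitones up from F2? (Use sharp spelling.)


Solution.
F2: chromatic position 5 in octave 2 → absolute = 2×12 + 5 = 29
Transpose up 9: 29 + 9 = 38
38 = 3×12 + 2 → D in octave 3
Result = D3


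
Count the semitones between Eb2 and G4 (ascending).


Working:
Absolute semitone position = octave×12 + chromatic position
Eb2: 2×12 + 3 = 27
G4: 4×12 + 7 = 55
Difference = 55 - 27 = 28
= 28 semitones


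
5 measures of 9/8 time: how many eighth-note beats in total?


Step by step:
Time signature 9/8: the bottom number 8 means the eighth note gets one count
The top number 9 means 9 eighth-note beats per measure
Total = 9 × 5 measures
= 45 eighth-note beats


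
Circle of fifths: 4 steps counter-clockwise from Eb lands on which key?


Each counter-clockwise step moves down a perfect 5th (= up a perfect 4th)
From Eb: Eb → Ab → Db → F#/Gb → B
= B


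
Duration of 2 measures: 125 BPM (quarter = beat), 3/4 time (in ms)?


Working:
Quarter-note beat duration = 60000 / 125 ms
Beats per measure (3/4) = 3
One measure = 3 × 60000 / 125 = 180000 / 125 ms
2 measures = 2 × 180000 / 125 = 360000 / 125
= 2880.0 ms


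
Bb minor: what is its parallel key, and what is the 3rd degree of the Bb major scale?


Let's work it out.
Parallel keys share the same tonic but differ in mode
Bb minor → parallel is Bb major
Bb major scale: Bb C D Eb F G A
= Bb major; 3rd degree = D


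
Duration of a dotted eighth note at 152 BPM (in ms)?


Working:
One quarter-note beat = 60000 / BPM = 60000 / 152 ms
Dotted eighth note = 3/4 × quarter note
Duration = 3/4 × 60000 / 152 = 45000 / 152
= 296.1 ms


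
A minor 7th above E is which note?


A 7th spans 7 letter names, so from E we land on D
A minor 7th = 10 semitones above E
Spell D at that pitch: D
= D


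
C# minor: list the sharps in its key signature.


Step by step:
Sharp minor keys follow the circle of fifths: A(0), E(1), B(2), F#(3), C#(4), G#(5), D#(6), A#(7)
C# minor has 4 sharps
Order of sharps: F# C# G# D# A# E# B# → first 4: F#, C#, G#, D#
= F#, C#, G#, D#


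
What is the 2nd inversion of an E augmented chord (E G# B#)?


Working:
Root position: E G# B#
2nd inversion: move root and 3rd up an octave
Bass note: B#
Notes (bottom to top) = B# E G#


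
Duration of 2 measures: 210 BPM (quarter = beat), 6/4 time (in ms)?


Quarter-note beat duration = 60000 / 210 ms
Beats per measure (6/4) = 6
One measure = 6 × 60000 / 210 = 360000 / 210 ms
2 measures = 2 × 360000 / 210 = 720000 / 210
= 3428.6 ms


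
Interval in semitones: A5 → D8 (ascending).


Absolute semitone position = octave×12 + chromatic position
A5: 5×12 + 9 = 69
D8: 8×12 + 2 = 98
Difference = 98 - 69 = 29
= 29 semitones


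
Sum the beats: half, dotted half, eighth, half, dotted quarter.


Step by step:
Beat values:
  half = 2 beats
  dotted half = 3 beats
  eighth = 0.5 beats
  half = 2 beats
  dotted quarter = 1.5 beats
Sum = 2 + 3 + 0.5 + 2 + 1.5
= 9 beats


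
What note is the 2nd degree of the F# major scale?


Solution.
Major scale pattern: W-W-H-W-W-W-H (2-2-1-2-2-2-1 semitones)
Starting from F#:
  F# + 2 semitones → G#
  G# + 2 semitones → A#
  A# + 1 semitone → B
  B + 2 semitones → C#
  C# + 2 semitones → D#
  D# + 2 semitones → E#
  E# + 1 semitone → F#
Scale: F# G# A# B C# D# E#
Degree 2 = G#


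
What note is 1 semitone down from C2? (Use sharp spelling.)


Let's work it out.
C2: chromatic position 0 in octave 2 → absolute = 2×12 + 0 = 24
Transpose down 1: 24 - 1 = 23
23 = 1×12 + 11 → B in octave 1
Result = B1


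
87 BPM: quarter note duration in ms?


Step by step:
One quarter-note beat = 60000 / BPM = 60000 / 87 ms
Duration = 60000 / 87
= 689.7 ms


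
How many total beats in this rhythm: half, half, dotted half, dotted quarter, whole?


Let's work it out.
Beat values:
  half = 2 beats
  half = 2 beats
  dotted half = 3 beats
  dotted quarter = 1.5 beats
  whole = 4 beats
Sum = 2 + 2 + 3 + 1.5 + 4
= 12.5 beats


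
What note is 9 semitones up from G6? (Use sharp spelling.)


Working:
G6: chromatic position 7 in octave 6 → absolute = 6×12 + 7 = 79
Transpose up 9: 79 + 9 = 88
88 = 7×12 + 4 → E in octave 7
Result = E7


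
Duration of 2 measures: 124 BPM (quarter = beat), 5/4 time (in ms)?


Step by step:
Quarter-note beat duration = 60000 / 124 ms
Beats per measure (5/4) = 5
One measure = 5 × 60000 / 124 = 300000 / 124 ms
2 measures = 2 × 300000 / 124 = 600000 / 124
= 4838.7 ms


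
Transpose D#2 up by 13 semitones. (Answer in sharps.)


D#2: chromatic position 3 in octave 2 → absolute = 2×12 + 3 = 27
Transpose up 13: 27 + 13 = 40
40 = 3×12 + 4 → E in octave 3
Result = E3


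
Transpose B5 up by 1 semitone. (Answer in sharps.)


Let's work it out.
B5: chromatic position 11 in octave 5 → absolute = 5×12 + 11 = 71
Transpose up 1: 71 + 1 = 72
72 = 6×12 + 0 → C in octave 6
Result = C6


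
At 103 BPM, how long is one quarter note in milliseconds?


Reasoning:
One quarter-note beat = 60000 / BPM = 60000 / 103 ms
Duration = 60000 / 103
= 582.5 ms


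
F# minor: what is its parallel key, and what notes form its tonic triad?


Let's work it out.
Parallel keys share the same tonic but differ in mode
F# minor → parallel is F# major
Tonic triad of F# major = F# A# C#
= F# major; triad = F# A# C#


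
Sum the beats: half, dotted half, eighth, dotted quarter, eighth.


Beat values:
  half = 2 beats
  dotted half = 3 beats
  eighth = 0.5 beats
  dotted quarter = 1.5 beats
  eighth = 0.5 beats
Sum = 2 + 3 + 0.5 + 1.5 + 0.5
= 7.5 beats


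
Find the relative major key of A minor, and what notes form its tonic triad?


Reasoning:
The relative major shares the key signature and is a minor 3rd above the minor tonic
A minor 3rd above A is C
→ relative major of A minor is C major
Tonic triad of C major = root + major 3rd + perfect 5th = C E G
= C major; triad = C E G


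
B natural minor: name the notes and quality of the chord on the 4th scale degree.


Reasoning:
B natural minor scale: B C# D E F# G A
Diatonic triad on degree 4 stacks scale notes 4, 6, 1: E G B
E→G = 3 semitones; E→B = 7 semitones → minor triad
= E G B (minor)


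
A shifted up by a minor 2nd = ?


minor 2nd: 2 letter names, 1 semitones
Letter: A + 1 → B
Pitch: A + 1 semitones, spelled as a B → Bb
= Bb


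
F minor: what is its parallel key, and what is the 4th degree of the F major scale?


Working:
Parallel keys share the same tonic but differ in mode
F minor → parallel is F major
F major scale: F G A Bb C D E
= F major; 4th degree = Bb


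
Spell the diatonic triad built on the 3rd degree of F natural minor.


Solution.
F natural minor scale: F G Ab Bb C Db Eb
Diatonic triad on degree 3 stacks scale notes 3, 5, 7: Ab C Eb
Ab→C = 4 semitones; Ab→Eb = 7 semitones → major triad
= Ab C Eb (major)


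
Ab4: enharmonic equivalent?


Reasoning:
Enharmonic notes sound the same pitch but are spelled with different letter names
Ab and G# name the same pitch class
= G#4


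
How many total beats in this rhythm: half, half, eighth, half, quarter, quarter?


Beat values:
  half = 2 beats
  half = 2 beats
  eighth = 0.5 beats
  half = 2 beats
  quarter = 1 beat
  quarter = 1 beat
Sum = 2 + 2 + 0.5 + 2 + 1 + 1
= 8.5 beats


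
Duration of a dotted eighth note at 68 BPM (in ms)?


Step by step:
One quarter-note beat = 60000 / BPM = 60000 / 68 ms
Dotted eighth note = 3/4 × quarter note
Duration = 3/4 × 60000 / 68 = 45000 / 68
= 661.8 ms


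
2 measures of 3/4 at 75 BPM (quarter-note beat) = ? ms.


Step by step:
Quarter-note beat duration = 60000 / 75 ms
Beats per measure (3/4) = 3
One measure = 3 × 60000 / 75 = 180000 / 75 ms
2 measures = 2 × 180000 / 75 = 360000 / 75
= 4800.0 ms


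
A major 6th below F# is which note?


Working:
A 6th spans 6 letter names, so from F we land on A
A major 6th = 9 semitones below F#
Spell A at that pitch: A
= A


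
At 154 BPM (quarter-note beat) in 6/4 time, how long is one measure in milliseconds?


Working:
Quarter-note beat duration = 60000 / 154 ms
Beats per measure (6/4) = 6
One measure = 6 × 60000 / 154 = 360000 / 154 ms
= 2337.7 ms


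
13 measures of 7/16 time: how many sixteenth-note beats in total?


Step by step:
Time signature 7/16: the bottom number 16 means the sixteenth note gets one count
The top number 7 means 7 sixteenth-note beats per measure
Total = 7 × 13 measures
= 91 sixteenth-note beats


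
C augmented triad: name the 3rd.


Solution.
Augmented triad = root + major 3rd (4 semitones) + augmented 5th (8 semitones)
A triad on C stacks thirds, so the chord tones use letter names C-E-G
Root: C
Major 3rd above C: E
Augmented 5th above C: G#
The 3rd = E


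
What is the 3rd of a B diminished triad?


Diminished triad = root + minor 3rd (3 semitones) + diminished 5th (6 semitones)
A triad on B stacks thirds, so the chord tones use letter names B-D-F
Root: B
Minor 3rd above B: D
Diminished 5th above B: F
The 3rd = D


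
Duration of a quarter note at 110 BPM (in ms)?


Step by step:
One quarter-note beat = 60000 / BPM = 60000 / 110 ms
Duration = 60000 / 110
= 545.5 ms


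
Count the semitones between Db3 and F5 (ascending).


Let's work it out.
Absolute semitone position = octave×12 + chromatic position
Db3: 3×12 + 1 = 37
F5: 5×12 + 5 = 65
Difference = 65 - 37 = 28
= 28 semitones


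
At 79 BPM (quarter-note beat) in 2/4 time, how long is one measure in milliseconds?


Let's work it out.
Quarter-note beat duration = 60000 / 79 ms
Beats per measure (2/4) = 2
One measure = 2 × 60000 / 79 = 120000 / 79 ms
= 1519.0 ms


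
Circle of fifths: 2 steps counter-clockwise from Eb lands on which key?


Each counter-clockwise step moves down a perfect 5th (= up a perfect 4th)
From Eb: Eb → Ab → Db
= Db


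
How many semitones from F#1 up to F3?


Absolute semitone position = octave×12 + chromatic position
F#1: 1×12 + 6 = 18
F3: 3×12 + 5 = 41
Difference = 41 - 18 = 23
= 23 semitones


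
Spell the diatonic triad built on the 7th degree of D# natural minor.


Working:
D# natural minor scale: D# E# F# G# A# B C#
Diatonic triad on degree 7 stacks scale notes 7, 2, 4: C# E# G#
C#→E# = 4 semitones; C#→G# = 7 semitones → major triad
= C# E# G# (major)


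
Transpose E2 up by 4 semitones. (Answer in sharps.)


Step by step:
E2: chromatic position 4 in octave 2 → absolute = 2×12 + 4 = 28
Transpose up 4: 28 + 4 = 32
32 = 2×12 + 8 → G# in octave 2
Result = G#2


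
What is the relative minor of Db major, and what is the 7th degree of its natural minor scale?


Working:
The relative minor shares the major's key signature and starts on its 6th degree
6th degree = a major 6th above the tonic; a major 6th above Db is Bb
→ relative minor of Db major is Bb minor
Bb natural minor scale: Bb C Db Eb F Gb Ab
= Bb minor; 7th degree = Ab


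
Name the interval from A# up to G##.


Letter names: A → G spans 7 letter names → a 7th
Semitones: A# → G## = 11 half-steps
A 7th of 11 semitones is a major 7th
= major 7th


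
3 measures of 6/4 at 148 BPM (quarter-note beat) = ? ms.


Quarter-note beat duration = 60000 / 148 ms
Beats per measure (6/4) = 6
One measure = 6 × 60000 / 148 = 360000 / 148 ms
3 measures = 3 × 360000 / 148 = 1080000 / 148
= 7297.3 ms


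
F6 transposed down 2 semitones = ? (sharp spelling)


Reasoning:
F6: chromatic position 5 in octave 6 → absolute = 6×12 + 5 = 77
Transpose down 2: 77 - 2 = 75
75 = 6×12 + 3 → D# in octave 6
Result = D#6


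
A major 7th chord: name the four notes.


Step by step:
Major 7th chord = root + major 3rd + perfect 5th + major 7th
Seventh chords stack in thirds, so the letter names are A-C-E-G
Root: A
Major 3rd above A: C#
Perfect 5th above A: E
Major 7th above A: G#
Chord = A C# E G#


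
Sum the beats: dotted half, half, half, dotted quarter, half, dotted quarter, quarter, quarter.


Reasoning:
Beat values:
  dotted half = 3 beats
  half = 2 beats
  half = 2 beats
  dotted quarter = 1.5 beats
  half = 2 beats
  dotted quarter = 1.5 beats
  quarter = 1 beat
  quarter = 1 beat
Sum = 3 + 2 + 2 + 1.5 + 2 + 1.5 + 1 + 1
= 14 beats


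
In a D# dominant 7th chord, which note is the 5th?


Solution.
Dominant 7th chord = root + major 3rd + perfect 5th + minor 7th
Seventh chords stack in thirds, so the letter names are D-F-A-C
Root: D#
Major 3rd above D#: F##
Perfect 5th above D#: A#
Minor 7th above D#: C#
The 5th = A#


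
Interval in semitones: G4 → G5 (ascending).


Solution.
Absolute semitone position = octave×12 + chromatic position
G4: 4×12 + 7 = 55
G5: 5×12 + 7 = 67
Difference = 67 - 55 = 12
= 12 semitones


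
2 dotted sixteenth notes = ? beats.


Solution.
Base sixteenth note = 1/4 beats
Dot 1 adds half the previous value: +1/8
One dotted sixteenth = 1/4 + 1/8 = 3/8
2 of them = 2 × 3/8 = 3/4
= 3/4 beats


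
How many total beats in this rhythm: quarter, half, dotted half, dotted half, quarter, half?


Let's work it out.
Beat values:
  quarter = 1 beat
  half = 2 beats
  dotted half = 3 beats
  dotted half = 3 beats
  quarter = 1 beat
  half = 2 beats
Sum = 1 + 2 + 3 + 3 + 1 + 2
= 12 beats


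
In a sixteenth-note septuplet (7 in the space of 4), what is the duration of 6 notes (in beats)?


Reasoning:
Septuplet: 7 notes occupy the space of 4 sixteenth notes
Space = 4 × 1/4 = 1 beat
Each septuplet note = 1 / 7 = 1/7 beats
6 notes = 6 × 1/7 = 6/7
= 6/7 beats


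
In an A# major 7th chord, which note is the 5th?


Major 7th chord = root + major 3rd + perfect 5th + major 7th
Seventh chords stack in thirds, so the letter names are A-C-E-G
Root: A#
Major 3rd above A#: C##
Perfect 5th above A#: E#
Major 7th above A#: G##
The 5th = E#


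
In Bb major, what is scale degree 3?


Major scale pattern: W-W-H-W-W-W-H (2-2-1-2-2-2-1 semitones)
Starting from Bb:
  Bb + 2 semitones → C
  C + 2 semitones → D
  D + 1 semitone → Eb
  Eb + 2 semitones → F
  F + 2 semitones → G
  G + 2 semitones → A
  A + 1 semitone → Bb
Scale: Bb C D Eb F G A
Degree 3 = D


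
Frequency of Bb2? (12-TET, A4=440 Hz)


Let's work it out.
f = 440 × 2^(n/12) where n = semitones from A4
Bb2: -23 semitones from A4
f = 440 × 2^(-23/12)
f = 116.54 Hz


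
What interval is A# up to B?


Letter names: A → B spans 2 letter names → a 2nd
Semitones: A# → B = 1 half-step
A 2nd of 1 semitone is a minor 2nd
= minor 2nd


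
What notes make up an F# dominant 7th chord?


Reasoning:
Dominant 7th chord = root + major 3rd + perfect 5th + minor 7th
Seventh chords stack in thirds, so the letter names are F-A-C-E
Root: F#
Major 3rd above F#: A#
Perfect 5th above F#: C#
Minor 7th above F#: E
Chord = F# A# C# E


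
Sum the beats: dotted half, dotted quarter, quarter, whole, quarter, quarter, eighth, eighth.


Reasoning:
Beat values:
  dotted half = 3 beats
  dotted quarter = 1.5 beats
  quarter = 1 beat
  whole = 4 beats
  quarter = 1 beat
  quarter = 1 beat
  eighth = 0.5 beats
  eighth = 0.5 beats
Sum = 3 + 1.5 + 1 + 4 + 1 + 1 + 0.5 + 0.5
= 12.5 beats


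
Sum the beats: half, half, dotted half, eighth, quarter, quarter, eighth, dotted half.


Step by step:
Beat values:
  half = 2 beats
  half = 2 beats
  dotted half = 3 beats
  eighth = 0.5 beats
  quarter = 1 beat
  quarter = 1 beat
  eighth = 0.5 beats
  dotted half = 3 beats
Sum = 2 + 2 + 3 + 0.5 + 1 + 1 + 0.5 + 3
= 13 beats


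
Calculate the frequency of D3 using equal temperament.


Reasoning:
f = 440 × 2^(n/12) where n = semitones from A4
D3: -19 semitones from A4
f = 440 × 2^(-19/12)
f = 146.83 Hz


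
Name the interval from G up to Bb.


Working:
Letter names: G → B spans 3 letter names → a 3rd
Semitones: G → Bb = 3 half-steps
A 3rd of 3 semitones is a minor 3rd
= minor 3rd


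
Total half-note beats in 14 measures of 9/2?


Solution.
Time signature 9/2: the bottom number 2 means the half note gets one count
The top number 9 means 9 half-note beats per measure
Total = 9 × 14 measures
= 126 half-note beats


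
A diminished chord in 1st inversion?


Reasoning:
Root position: A C Eb
1st inversion: move root up an octave
Bass note: C
Notes (bottom to top) = C Eb A


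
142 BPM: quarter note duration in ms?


One quarter-note beat = 60000 / BPM = 60000 / 142 ms
Duration = 60000 / 142
= 422.5 ms


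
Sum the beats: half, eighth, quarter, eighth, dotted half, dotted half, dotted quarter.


Beat values:
  half = 2 beats
  eighth = 0.5 beats
  quarter = 1 beat
  eighth = 0.5 beats
  dotted half = 3 beats
  dotted half = 3 beats
  dotted quarter = 1.5 beats
Sum = 2 + 0.5 + 1 + 0.5 + 3 + 3 + 1.5
= 11.5 beats


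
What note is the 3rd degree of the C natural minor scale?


Natural minor scale pattern: W-H-W-W-H-W-W (2-1-2-2-1-2-2 semitones)
Starting from C:
  C + 2 semitones → D
  D + 1 semitone → Eb
  Eb + 2 semitones → F
  F + 2 semitones → G
  G + 1 semitone → Ab
  Ab + 2 semitones → Bb
  Bb + 2 semitones → C
Scale: C D Eb F G Ab Bb
Degree 3 = Eb


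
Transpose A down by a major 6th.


Working:
major 6th: 6 letter names, 9 semitones
Letter: A - 5 → C
Pitch: A - 9 semitones, spelled as a C → C
= C


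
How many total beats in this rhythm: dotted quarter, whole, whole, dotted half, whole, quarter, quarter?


Solution.
Beat values:
  dotted quarter = 1.5 beats
  whole = 4 beats
  whole = 4 beats
  dotted half = 3 beats
  whole = 4 beats
  quarter = 1 beat
  quarter = 1 beat
Sum = 1.5 + 4 + 4 + 3 + 4 + 1 + 1
= 18.5 beats


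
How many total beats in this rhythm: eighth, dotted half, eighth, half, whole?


Solution.
Beat values:
  eighth = 0.5 beats
  dotted half = 3 beats
  eighth = 0.5 beats
  half = 2 beats
  whole = 4 beats
Sum = 0.5 + 3 + 0.5 + 2 + 4
= 10 beats


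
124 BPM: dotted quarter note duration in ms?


Reasoning:
One quarter-note beat = 60000 / BPM = 60000 / 124 ms
Dotted quarter note = 3/2 × quarter note
Duration = 3/2 × 60000 / 124 = 90000 / 124
= 725.8 ms


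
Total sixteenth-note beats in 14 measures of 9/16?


Let's work it out.
Time signature 9/16: the bottom number 16 means the sixteenth note gets one count
The top number 9 means 9 sixteenth-note beats per measure
Total = 9 × 14 measures
= 126 sixteenth-note beats


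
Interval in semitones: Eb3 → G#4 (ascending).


Step by step:
Absolute semitone position = octave×12 + chromatic position
Eb3: 3×12 + 3 = 39
G#4: 4×12 + 8 = 56
Difference = 56 - 39 = 17
= 17 semitones


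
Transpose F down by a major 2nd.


major 2nd: 2 letter names, 2 semitones
Letter: F - 1 → E
Pitch: F - 2 semitones, spelled as an E → Eb
= Eb


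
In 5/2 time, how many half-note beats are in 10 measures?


Let's work it out.
Time signature 5/2: the bottom number 2 means the half note gets one count
The top number 5 means 5 half-note beats per measure
Total = 5 × 10 measures
= 50 half-note beats


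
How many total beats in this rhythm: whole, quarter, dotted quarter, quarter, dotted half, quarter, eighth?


Reasoning:
Beat values:
  whole = 4 beats
  quarter = 1 beat
  dotted quarter = 1.5 beats
  quarter = 1 beat
  dotted half = 3 beats
  quarter = 1 beat
  eighth = 0.5 beats
Sum = 4 + 1 + 1.5 + 1 + 3 + 1 + 0.5
= 12 beats


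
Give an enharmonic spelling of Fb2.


Solution.
Enharmonic notes sound the same pitch but are spelled with different letter names
Fb and E name the same pitch class
= E2


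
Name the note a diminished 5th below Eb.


Let's work it out.
A 5th spans 5 letter names, so from E we land on A
A diminished 5th = 6 semitones below Eb
Spell A at that pitch: A
= A


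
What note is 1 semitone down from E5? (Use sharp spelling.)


Step by step:
E5: chromatic position 4 in octave 5 → absolute = 5×12 + 4 = 64
Transpose down 1: 64 - 1 = 63
63 = 5×12 + 3 → D# in octave 5
Result = D#5


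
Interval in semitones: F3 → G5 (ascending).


Absolute semitone position = octave×12 + chromatic position
F3: 3×12 + 5 = 41
G5: 5×12 + 7 = 67
Difference = 67 - 41 = 26
= 26 semitones


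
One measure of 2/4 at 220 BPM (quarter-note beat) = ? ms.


Step by step:
Quarter-note beat duration = 60000 / 220 ms
Beats per measure (2/4) = 2
One measure = 2 × 60000 / 220 = 120000 / 220 ms
= 545.5 ms


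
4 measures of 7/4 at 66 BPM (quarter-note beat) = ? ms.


Let's work it out.
Quarter-note beat duration = 60000 / 66 ms
Beats per measure (7/4) = 7
One measure = 7 × 60000 / 66 = 420000 / 66 ms
4 measures = 4 × 420000 / 66 = 1680000 / 66
= 25454.5 ms
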